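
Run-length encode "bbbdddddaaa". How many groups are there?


Input: bbbdddddaaa
Scanning for consecutive runs:
  Group 1: 'b' x 3 (positions 0-2)
  Group 2: 'd' x 5 (positions 3-7)
  Group 3: 'a' x 3 (positions 8-10)
Total groups: 3

3


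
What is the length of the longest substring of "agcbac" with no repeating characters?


Input: "agcbac"
Sliding window (track last position of each char):
  Position 0 ('a'): window [0,0] length 1 -- new best
  Position 1 ('g'): window [0,1] length 2 -- new best
  Position 2 ('c'): window [0,2] length 3 -- new best
  Position 3 ('b'): window [0,3] length 4 -- new best
  Position 4 ('a'): repeat (last at 0), move window start to 1
  Position 4 ('a'): window [1,4] length 4
  Position 5 ('c'): repeat (last at 2), move window start to 3
  Position 5 ('c'): window [3,5] length 3
Longest substring with no repeats: "agcb" with length 4

4


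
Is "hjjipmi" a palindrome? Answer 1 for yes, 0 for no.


Input: hjjipmi
Reversed: impijjh
  Compare pos 0 ('h') with pos 6 ('i'): MISMATCH
  Compare pos 1 ('j') with pos 5 ('m'): MISMATCH
  Compare pos 2 ('j') with pos 4 ('p'): MISMATCH
Result: not a palindrome

0


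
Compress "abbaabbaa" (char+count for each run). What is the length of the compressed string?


Input: abbaabbaa
Runs:
  'a' x 1 => "a1"
  'b' x 2 => "b2"
  'a' x 2 => "a2"
  'b' x 2 => "b2"
  'a' x 2 => "a2"
Compressed: "a1b2a2b2a2"
Compressed length: 10

10


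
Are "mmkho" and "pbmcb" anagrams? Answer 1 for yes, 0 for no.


Strings: "mmkho", "pbmcb"
Sorted first:  hkmmo
Sorted second: bbcmp
Differ at position 0: 'h' vs 'b' => not anagrams

0


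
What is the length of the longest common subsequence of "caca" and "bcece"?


LCS of "caca" and "bcece"
DP table:
           b    c    e    c    e
      0    0    0    0    0    0
  c   0    0    1    1    1    1
  a   0    0    1    1    1    1
  c   0    0    1    1    2    2
  a   0    0    1    1    2    2
LCS length = dp[4][5] = 2

2


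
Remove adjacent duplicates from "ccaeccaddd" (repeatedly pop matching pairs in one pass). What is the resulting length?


Input: ccaeccaddd
Stack-based adjacent duplicate removal:
  Read 'c': push. Stack: c
  Read 'c': matches stack top 'c' => pop. Stack: (empty)
  Read 'a': push. Stack: a
  Read 'e': push. Stack: ae
  Read 'c': push. Stack: aec
  Read 'c': matches stack top 'c' => pop. Stack: ae
  Read 'a': push. Stack: aea
  Read 'd': push. Stack: aead
  Read 'd': matches stack top 'd' => pop. Stack: aea
  Read 'd': push. Stack: aead
Final stack: "aead" (length 4)

4


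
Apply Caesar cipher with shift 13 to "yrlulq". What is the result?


Caesar cipher: shift "yrlulq" by 13
  'y' (pos 24) + 13 = pos 11 = 'l'
  'r' (pos 17) + 13 = pos 4 = 'e'
  'l' (pos 11) + 13 = pos 24 = 'y'
  'u' (pos 20) + 13 = pos 7 = 'h'
  'l' (pos 11) + 13 = pos 24 = 'y'
  'q' (pos 16) + 13 = pos 3 = 'd'
Result: leyhyd

leyhyd


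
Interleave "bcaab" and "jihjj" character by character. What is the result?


Interleaving "bcaab" and "jihjj":
  Position 0: 'b' from first, 'j' from second => "bj"
  Position 1: 'c' from first, 'i' from second => "ci"
  Position 2: 'a' from first, 'h' from second => "ah"
  Position 3: 'a' from first, 'j' from second => "aj"
  Position 4: 'b' from first, 'j' from second => "bj"
Result: bjciahajbj

bjciahajbj


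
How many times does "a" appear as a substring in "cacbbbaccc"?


Searching for "a" in "cacbbbaccc"
Scanning each position:
  Position 0: "c" => no
  Position 1: "a" => MATCH
  Position 2: "c" => no
  Position 3: "b" => no
  Position 4: "b" => no
  Position 5: "b" => no
  Position 6: "a" => MATCH
  Position 7: "c" => no
  Position 8: "c" => no
  Position 9: "c" => no
Total occurrences: 2

2


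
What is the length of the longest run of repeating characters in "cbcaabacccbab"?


Input: "cbcaabacccbab"
Scanning for longest run:
  Position 1 ('b'): new char, reset run to 1
  Position 2 ('c'): new char, reset run to 1
  Position 3 ('a'): new char, reset run to 1
  Position 4 ('a'): continues run of 'a', length=2
  Position 5 ('b'): new char, reset run to 1
  Position 6 ('a'): new char, reset run to 1
  Position 7 ('c'): new char, reset run to 1
  Position 8 ('c'): continues run of 'c', length=2
  Position 9 ('c'): continues run of 'c', length=3
  Position 10 ('b'): new char, reset run to 1
  Position 11 ('a'): new char, reset run to 1
  Position 12 ('b'): new char, reset run to 1
Longest run: 'c' with length 3

3


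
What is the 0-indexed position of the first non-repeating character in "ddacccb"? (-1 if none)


Input: ddacccb
Character frequencies:
  'a': 1
  'b': 1
  'c': 3
  'd': 2
Scanning left to right for freq == 1:
  Position 0 ('d'): freq=2, skip
  Position 1 ('d'): freq=2, skip
  Position 2 ('a'): unique! => answer = 2

2


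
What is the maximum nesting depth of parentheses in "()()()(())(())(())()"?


Input: "()()()(())(())(())()"
Tracking depth:
  Position 0 '(': depth becomes 1
  Position 1 ')': depth becomes 0
  Position 2 '(': depth becomes 1
  Position 3 ')': depth becomes 0
  Position 4 '(': depth becomes 1
  Position 5 ')': depth becomes 0
  Position 6 '(': depth becomes 1
  Position 7 '(': depth becomes 2
  Position 8 ')': depth becomes 1
  Position 9 ')': depth becomes 0
  Position 10 '(': depth becomes 1
  Position 11 '(': depth becomes 2
  Position 12 ')': depth becomes 1
  Position 13 ')': depth becomes 0
  Position 14 '(': depth becomes 1
  Position 15 '(': depth becomes 2
  Position 16 ')': depth becomes 1
  Position 17 ')': depth becomes 0
  Position 18 '(': depth becomes 1
  Position 19 ')': depth becomes 0
Maximum depth reached: 2

2


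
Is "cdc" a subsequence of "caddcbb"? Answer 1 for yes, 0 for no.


Check if "cdc" is a subsequence of "caddcbb"
Greedy scan:
  Position 0 ('c'): matches sub[0] = 'c'
  Position 1 ('a'): no match needed
  Position 2 ('d'): matches sub[1] = 'd'
  Position 3 ('d'): no match needed
  Position 4 ('c'): matches sub[2] = 'c'
  Position 5 ('b'): no match needed
  Position 6 ('b'): no match needed
All 3 characters matched => is a subsequence

1


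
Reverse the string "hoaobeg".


Input: hoaobeg
Reading characters right to left:
  Position 6: 'g'
  Position 5: 'e'
  Position 4: 'b'
  Position 3: 'o'
  Position 2: 'a'
  Position 1: 'o'
  Position 0: 'h'
Reversed: geboaoh

geboaoh


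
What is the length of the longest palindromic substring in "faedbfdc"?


Input: "faedbfdc"
Checking substrings for palindromes:
  No multi-char palindromic substrings found
Longest palindromic substring: "f" with length 1

1


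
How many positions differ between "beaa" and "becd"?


Comparing "beaa" and "becd" position by position:
  Position 0: 'b' vs 'b' => same
  Position 1: 'e' vs 'e' => same
  Position 2: 'a' vs 'c' => DIFFER
  Position 3: 'a' vs 'd' => DIFFER
Positions that differ: 2

2


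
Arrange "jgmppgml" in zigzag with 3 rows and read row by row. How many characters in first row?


Zigzag "jgmppgml" into 3 rows:
Placing characters:
  'j' => row 0
  'g' => row 1
  'm' => row 2
  'p' => row 1
  'p' => row 0
  'g' => row 1
  'm' => row 2
  'l' => row 1
Rows:
  Row 0: "jp"
  Row 1: "gpgl"
  Row 2: "mm"
First row length: 2

2


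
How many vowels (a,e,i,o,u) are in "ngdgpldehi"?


Input: ngdgpldehi
Checking each character:
  'n' at position 0: consonant
  'g' at position 1: consonant
  'd' at position 2: consonant
  'g' at position 3: consonant
  'p' at position 4: consonant
  'l' at position 5: consonant
  'd' at position 6: consonant
  'e' at position 7: vowel (running total: 1)
  'h' at position 8: consonant
  'i' at position 9: vowel (running total: 2)
Total vowels: 2

2


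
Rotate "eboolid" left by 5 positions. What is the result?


Input: "eboolid", rotate left by 5
First 5 characters: "ebool"
Remaining characters: "id"
Concatenate remaining + first: "id" + "ebool" = "idebool"

idebool


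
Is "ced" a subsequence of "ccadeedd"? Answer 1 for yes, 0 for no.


Check if "ced" is a subsequence of "ccadeedd"
Greedy scan:
  Position 0 ('c'): matches sub[0] = 'c'
  Position 1 ('c'): no match needed
  Position 2 ('a'): no match needed
  Position 3 ('d'): no match needed
  Position 4 ('e'): matches sub[1] = 'e'
  Position 5 ('e'): no match needed
  Position 6 ('d'): matches sub[2] = 'd'
  Position 7 ('d'): no match needed
All 3 characters matched => is a subsequence

1


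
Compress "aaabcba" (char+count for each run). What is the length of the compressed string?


Input: aaabcba
Runs:
  'a' x 3 => "a3"
  'b' x 1 => "b1"
  'c' x 1 => "c1"
  'b' x 1 => "b1"
  'a' x 1 => "a1"
Compressed: "a3b1c1b1a1"
Compressed length: 10

10


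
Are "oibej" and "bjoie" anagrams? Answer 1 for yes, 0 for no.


Strings: "oibej", "bjoie"
Sorted first:  beijo
Sorted second: beijo
Sorted forms match => anagrams

1


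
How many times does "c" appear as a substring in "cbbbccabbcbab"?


Searching for "c" in "cbbbccabbcbab"
Scanning each position:
  Position 0: "c" => MATCH
  Position 1: "b" => no
  Position 2: "b" => no
  Position 3: "b" => no
  Position 4: "c" => MATCH
  Position 5: "c" => MATCH
  Position 6: "a" => no
  Position 7: "b" => no
  Position 8: "b" => no
  Position 9: "c" => MATCH
  Position 10: "b" => no
  Position 11: "a" => no
  Position 12: "b" => no
Total occurrences: 4

4


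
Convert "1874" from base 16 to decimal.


Input: "1874" in base 16
Positional expansion:
  Digit '1' (value 1) x 16^3 = 4096
  Digit '8' (value 8) x 16^2 = 2048
  Digit '7' (value 7) x 16^1 = 112
  Digit '4' (value 4) x 16^0 = 4
Sum = 6260

6260


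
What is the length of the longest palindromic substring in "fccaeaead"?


Input: "fccaeaead"
Checking substrings for palindromes:
  [3:8] "aeaea" (len 5) => palindrome
  [3:6] "aea" (len 3) => palindrome
  [4:7] "eae" (len 3) => palindrome
  [5:8] "aea" (len 3) => palindrome
  [1:3] "cc" (len 2) => palindrome
Longest palindromic substring: "aeaea" with length 5

5


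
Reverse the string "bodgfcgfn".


Input: bodgfcgfn
Reading characters right to left:
  Position 8: 'n'
  Position 7: 'f'
  Position 6: 'g'
  Position 5: 'c'
  Position 4: 'f'
  Position 3: 'g'
  Position 2: 'd'
  Position 1: 'o'
  Position 0: 'b'
Reversed: nfgcfgdob

nfgcfgdob


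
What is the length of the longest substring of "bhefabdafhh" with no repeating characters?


Input: "bhefabdafhh"
Sliding window (track last position of each char):
  Position 0 ('b'): window [0,0] length 1 -- new best
  Position 1 ('h'): window [0,1] length 2 -- new best
  Position 2 ('e'): window [0,2] length 3 -- new best
  Position 3 ('f'): window [0,3] length 4 -- new best
  Position 4 ('a'): window [0,4] length 5 -- new best
  Position 5 ('b'): repeat (last at 0), move window start to 1
  Position 5 ('b'): window [1,5] length 5
  Position 6 ('d'): window [1,6] length 6 -- new best
  Position 7 ('a'): repeat (last at 4), move window start to 5
  Position 7 ('a'): window [5,7] length 3
  Position 8 ('f'): window [5,8] length 4
  Position 9 ('h'): window [5,9] length 5
  Position 10 ('h'): repeat (last at 9), move window start to 10
  Position 10 ('h'): window [10,10] length 1
Longest substring with no repeats: "hefabd" with length 6

6


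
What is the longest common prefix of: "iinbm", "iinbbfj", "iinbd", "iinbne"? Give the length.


Words: iinbm, iinbbfj, iinbd, iinbne
  Position 0: all 'i' => match
  Position 1: all 'i' => match
  Position 2: all 'n' => match
  Position 3: all 'b' => match
  Position 4: ('m', 'b', 'd', 'n') => mismatch, stop
LCP = "iinb" (length 4)

4


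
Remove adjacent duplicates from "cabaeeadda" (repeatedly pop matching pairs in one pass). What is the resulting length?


Input: cabaeeadda
Stack-based adjacent duplicate removal:
  Read 'c': push. Stack: c
  Read 'a': push. Stack: ca
  Read 'b': push. Stack: cab
  Read 'a': push. Stack: caba
  Read 'e': push. Stack: cabae
  Read 'e': matches stack top 'e' => pop. Stack: caba
  Read 'a': matches stack top 'a' => pop. Stack: cab
  Read 'd': push. Stack: cabd
  Read 'd': matches stack top 'd' => pop. Stack: cab
  Read 'a': push. Stack: caba
Final stack: "caba" (length 4)

4


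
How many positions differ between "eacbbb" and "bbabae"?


Comparing "eacbbb" and "bbabae" position by position:
  Position 0: 'e' vs 'b' => DIFFER
  Position 1: 'a' vs 'b' => DIFFER
  Position 2: 'c' vs 'a' => DIFFER
  Position 3: 'b' vs 'b' => same
  Position 4: 'b' vs 'a' => DIFFER
  Position 5: 'b' vs 'e' => DIFFER
Positions that differ: 5

5


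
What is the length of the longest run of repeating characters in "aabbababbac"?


Input: "aabbababbac"
Scanning for longest run:
  Position 1 ('a'): continues run of 'a', length=2
  Position 2 ('b'): new char, reset run to 1
  Position 3 ('b'): continues run of 'b', length=2
  Position 4 ('a'): new char, reset run to 1
  Position 5 ('b'): new char, reset run to 1
  Position 6 ('a'): new char, reset run to 1
  Position 7 ('b'): new char, reset run to 1
  Position 8 ('b'): continues run of 'b', length=2
  Position 9 ('a'): new char, reset run to 1
  Position 10 ('c'): new char, reset run to 1
Longest run: 'a' with length 2

2


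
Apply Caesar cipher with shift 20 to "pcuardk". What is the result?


Caesar cipher: shift "pcuardk" by 20
  'p' (pos 15) + 20 = pos 9 = 'j'
  'c' (pos 2) + 20 = pos 22 = 'w'
  'u' (pos 20) + 20 = pos 14 = 'o'
  'a' (pos 0) + 20 = pos 20 = 'u'
  'r' (pos 17) + 20 = pos 11 = 'l'
  'd' (pos 3) + 20 = pos 23 = 'x'
  'k' (pos 10) + 20 = pos 4 = 'e'
Result: jwoulxe

jwoulxe


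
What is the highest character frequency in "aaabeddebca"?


Input: aaabeddebca
Character counts:
  'a': 4
  'b': 2
  'c': 1
  'd': 2
  'e': 2
Maximum frequency: 4

4


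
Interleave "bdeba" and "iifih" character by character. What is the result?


Interleaving "bdeba" and "iifih":
  Position 0: 'b' from first, 'i' from second => "bi"
  Position 1: 'd' from first, 'i' from second => "di"
  Position 2: 'e' from first, 'f' from second => "ef"
  Position 3: 'b' from first, 'i' from second => "bi"
  Position 4: 'a' from first, 'h' from second => "ah"
Result: bidiefbiah

bidiefbiah


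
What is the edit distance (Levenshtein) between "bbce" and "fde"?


Computing edit distance: "bbce" -> "fde"
DP table:
           f    d    e
      0    1    2    3
  b   1    1    2    3
  b   2    2    2    3
  c   3    3    3    3
  e   4    4    4    3
Edit distance = dp[4][3] = 3

3


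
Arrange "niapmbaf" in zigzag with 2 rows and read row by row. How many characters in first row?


Zigzag "niapmbaf" into 2 rows:
Placing characters:
  'n' => row 0
  'i' => row 1
  'a' => row 0
  'p' => row 1
  'm' => row 0
  'b' => row 1
  'a' => row 0
  'f' => row 1
Rows:
  Row 0: "nama"
  Row 1: "ipbf"
First row length: 4

4


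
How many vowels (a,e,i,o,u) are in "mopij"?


Input: mopij
Checking each character:
  'm' at position 0: consonant
  'o' at position 1: vowel (running total: 1)
  'p' at position 2: consonant
  'i' at position 3: vowel (running total: 2)
  'j' at position 4: consonant
Total vowels: 2

2


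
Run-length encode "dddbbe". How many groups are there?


Input: dddbbe
Scanning for consecutive runs:
  Group 1: 'd' x 3 (positions 0-2)
  Group 2: 'b' x 2 (positions 3-4)
  Group 3: 'e' x 1 (positions 5-5)
Total groups: 3

3


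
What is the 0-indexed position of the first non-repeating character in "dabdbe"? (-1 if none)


Input: dabdbe
Character frequencies:
  'a': 1
  'b': 2
  'd': 2
  'e': 1
Scanning left to right for freq == 1:
  Position 0 ('d'): freq=2, skip
  Position 1 ('a'): unique! => answer = 1

1


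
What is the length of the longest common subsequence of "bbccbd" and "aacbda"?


LCS of "bbccbd" and "aacbda"
DP table:
           a    a    c    b    d    a
      0    0    0    0    0    0    0
  b   0    0    0    0    1    1    1
  b   0    0    0    0    1    1    1
  c   0    0    0    1    1    1    1
  c   0    0    0    1    1    1    1
  b   0    0    0    1    2    2    2
  d   0    0    0    1    2    3    3
LCS length = dp[6][6] = 3

3


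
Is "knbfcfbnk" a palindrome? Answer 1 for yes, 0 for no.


Input: knbfcfbnk
Reversed: knbfcfbnk
  Compare pos 0 ('k') with pos 8 ('k'): match
  Compare pos 1 ('n') with pos 7 ('n'): match
  Compare pos 2 ('b') with pos 6 ('b'): match
  Compare pos 3 ('f') with pos 5 ('f'): match
Result: palindrome

1


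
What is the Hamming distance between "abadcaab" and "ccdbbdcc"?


Comparing "abadcaab" and "ccdbbdcc" position by position:
  Position 0: 'a' vs 'c' => differ
  Position 1: 'b' vs 'c' => differ
  Position 2: 'a' vs 'd' => differ
  Position 3: 'd' vs 'b' => differ
  Position 4: 'c' vs 'b' => differ
  Position 5: 'a' vs 'd' => differ
  Position 6: 'a' vs 'c' => differ
  Position 7: 'b' vs 'c' => differ
Total differences (Hamming distance): 8

8


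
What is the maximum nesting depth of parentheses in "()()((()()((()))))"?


Input: "()()((()()((()))))"
Tracking depth:
  Position 0 '(': depth becomes 1
  Position 1 ')': depth becomes 0
  Position 2 '(': depth becomes 1
  Position 3 ')': depth becomes 0
  Position 4 '(': depth becomes 1
  Position 5 '(': depth becomes 2
  Position 6 '(': depth becomes 3
  Position 7 ')': depth becomes 2
  Position 8 '(': depth becomes 3
  Position 9 ')': depth becomes 2
  Position 10 '(': depth becomes 3
  Position 11 '(': depth becomes 4
  Position 12 '(': depth becomes 5
  Position 13 ')': depth becomes 4
  Position 14 ')': depth becomes 3
  Position 15 ')': depth becomes 2
  Position 16 ')': depth becomes 1
  Position 17 ')': depth becomes 0
Maximum depth reached: 5

5


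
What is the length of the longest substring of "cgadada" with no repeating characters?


Input: "cgadada"
Sliding window (track last position of each char):
  Position 0 ('c'): window [0,0] length 1 -- new best
  Position 1 ('g'): window [0,1] length 2 -- new best
  Position 2 ('a'): window [0,2] length 3 -- new best
  Position 3 ('d'): window [0,3] length 4 -- new best
  Position 4 ('a'): repeat (last at 2), move window start to 3
  Position 4 ('a'): window [3,4] length 2
  Position 5 ('d'): repeat (last at 3), move window start to 4
  Position 5 ('d'): window [4,5] length 2
  Position 6 ('a'): repeat (last at 4), move window start to 5
  Position 6 ('a'): window [5,6] length 2
Longest substring with no repeats: "cgad" with length 4

4


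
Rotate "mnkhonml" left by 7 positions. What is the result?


Input: "mnkhonml", rotate left by 7
First 7 characters: "mnkhonm"
Remaining characters: "l"
Concatenate remaining + first: "l" + "mnkhonm" = "lmnkhonm"

lmnkhonm


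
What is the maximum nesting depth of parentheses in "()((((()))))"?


Input: "()((((()))))"
Tracking depth:
  Position 0 '(': depth becomes 1
  Position 1 ')': depth becomes 0
  Position 2 '(': depth becomes 1
  Position 3 '(': depth becomes 2
  Position 4 '(': depth becomes 3
  Position 5 '(': depth becomes 4
  Position 6 '(': depth becomes 5
  Position 7 ')': depth becomes 4
  Position 8 ')': depth becomes 3
  Position 9 ')': depth becomes 2
  Position 10 ')': depth becomes 1
  Position 11 ')': depth becomes 0
Maximum depth reached: 5

5


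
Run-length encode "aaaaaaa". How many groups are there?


Input: aaaaaaa
Scanning for consecutive runs:
  Group 1: 'a' x 7 (positions 0-6)
Total groups: 1

1


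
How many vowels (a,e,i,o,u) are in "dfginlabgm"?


Input: dfginlabgm
Checking each character:
  'd' at position 0: consonant
  'f' at position 1: consonant
  'g' at position 2: consonant
  'i' at position 3: vowel (running total: 1)
  'n' at position 4: consonant
  'l' at position 5: consonant
  'a' at position 6: vowel (running total: 2)
  'b' at position 7: consonant
  'g' at position 8: consonant
  'm' at position 9: consonant
Total vowels: 2

2


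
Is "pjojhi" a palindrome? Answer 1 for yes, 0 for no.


Input: pjojhi
Reversed: ihjojp
  Compare pos 0 ('p') with pos 5 ('i'): MISMATCH
  Compare pos 1 ('j') with pos 4 ('h'): MISMATCH
  Compare pos 2 ('o') with pos 3 ('j'): MISMATCH
Result: not a palindrome

0


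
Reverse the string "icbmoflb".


Input: icbmoflb
Reading characters right to left:
  Position 7: 'b'
  Position 6: 'l'
  Position 5: 'f'
  Position 4: 'o'
  Position 3: 'm'
  Position 2: 'b'
  Position 1: 'c'
  Position 0: 'i'
Reversed: blfombci

blfombci


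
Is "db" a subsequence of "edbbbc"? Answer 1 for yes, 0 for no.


Check if "db" is a subsequence of "edbbbc"
Greedy scan:
  Position 0 ('e'): no match needed
  Position 1 ('d'): matches sub[0] = 'd'
  Position 2 ('b'): matches sub[1] = 'b'
  Position 3 ('b'): no match needed
  Position 4 ('b'): no match needed
  Position 5 ('c'): no match needed
All 2 characters matched => is a subsequence

1


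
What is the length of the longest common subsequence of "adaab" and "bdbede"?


LCS of "adaab" and "bdbede"
DP table:
           b    d    b    e    d    e
      0    0    0    0    0    0    0
  a   0    0    0    0    0    0    0
  d   0    0    1    1    1    1    1
  a   0    0    1    1    1    1    1
  a   0    0    1    1    1    1    1
  b   0    1    1    2    2    2    2
LCS length = dp[5][6] = 2

2


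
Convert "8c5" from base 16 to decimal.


Input: "8c5" in base 16
Positional expansion:
  Digit '8' (value 8) x 16^2 = 2048
  Digit 'c' (value 12) x 16^1 = 192
  Digit '5' (value 5) x 16^0 = 5
Sum = 2245

2245


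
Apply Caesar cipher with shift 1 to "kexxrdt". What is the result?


Caesar cipher: shift "kexxrdt" by 1
  'k' (pos 10) + 1 = pos 11 = 'l'
  'e' (pos 4) + 1 = pos 5 = 'f'
  'x' (pos 23) + 1 = pos 24 = 'y'
  'x' (pos 23) + 1 = pos 24 = 'y'
  'r' (pos 17) + 1 = pos 18 = 's'
  'd' (pos 3) + 1 = pos 4 = 'e'
  't' (pos 19) + 1 = pos 20 = 'u'
Result: lfyyseu

lfyyseu


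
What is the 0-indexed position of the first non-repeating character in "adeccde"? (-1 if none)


Input: adeccde
Character frequencies:
  'a': 1
  'c': 2
  'd': 2
  'e': 2
Scanning left to right for freq == 1:
  Position 0 ('a'): unique! => answer = 0

0


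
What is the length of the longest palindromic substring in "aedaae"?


Input: "aedaae"
Checking substrings for palindromes:
  [3:5] "aa" (len 2) => palindrome
Longest palindromic substring: "aa" with length 2

2


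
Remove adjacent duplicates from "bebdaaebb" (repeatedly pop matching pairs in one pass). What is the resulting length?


Input: bebdaaebb
Stack-based adjacent duplicate removal:
  Read 'b': push. Stack: b
  Read 'e': push. Stack: be
  Read 'b': push. Stack: beb
  Read 'd': push. Stack: bebd
  Read 'a': push. Stack: bebda
  Read 'a': matches stack top 'a' => pop. Stack: bebd
  Read 'e': push. Stack: bebde
  Read 'b': push. Stack: bebdeb
  Read 'b': matches stack top 'b' => pop. Stack: bebde
Final stack: "bebde" (length 5)

5


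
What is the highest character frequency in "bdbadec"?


Input: bdbadec
Character counts:
  'a': 1
  'b': 2
  'c': 1
  'd': 2
  'e': 1
Maximum frequency: 2

2


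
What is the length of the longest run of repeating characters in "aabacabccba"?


Input: "aabacabccba"
Scanning for longest run:
  Position 1 ('a'): continues run of 'a', length=2
  Position 2 ('b'): new char, reset run to 1
  Position 3 ('a'): new char, reset run to 1
  Position 4 ('c'): new char, reset run to 1
  Position 5 ('a'): new char, reset run to 1
  Position 6 ('b'): new char, reset run to 1
  Position 7 ('c'): new char, reset run to 1
  Position 8 ('c'): continues run of 'c', length=2
  Position 9 ('b'): new char, reset run to 1
  Position 10 ('a'): new char, reset run to 1
Longest run: 'a' with length 2

2


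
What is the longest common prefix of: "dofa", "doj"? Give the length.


Words: dofa, doj
  Position 0: all 'd' => match
  Position 1: all 'o' => match
  Position 2: ('f', 'j') => mismatch, stop
LCP = "do" (length 2)

2


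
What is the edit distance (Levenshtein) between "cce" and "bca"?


Computing edit distance: "cce" -> "bca"
DP table:
           b    c    a
      0    1    2    3
  c   1    1    1    2
  c   2    2    1    2
  e   3    3    2    2
Edit distance = dp[3][3] = 2

2


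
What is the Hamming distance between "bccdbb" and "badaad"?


Comparing "bccdbb" and "badaad" position by position:
  Position 0: 'b' vs 'b' => same
  Position 1: 'c' vs 'a' => differ
  Position 2: 'c' vs 'd' => differ
  Position 3: 'd' vs 'a' => differ
  Position 4: 'b' vs 'a' => differ
  Position 5: 'b' vs 'd' => differ
Total differences (Hamming distance): 5

5


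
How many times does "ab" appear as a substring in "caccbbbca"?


Searching for "ab" in "caccbbbca"
Scanning each position:
  Position 0: "ca" => no
  Position 1: "ac" => no
  Position 2: "cc" => no
  Position 3: "cb" => no
  Position 4: "bb" => no
  Position 5: "bb" => no
  Position 6: "bc" => no
  Position 7: "ca" => no
Total occurrences: 0

0


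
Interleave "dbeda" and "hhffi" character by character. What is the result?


Interleaving "dbeda" and "hhffi":
  Position 0: 'd' from first, 'h' from second => "dh"
  Position 1: 'b' from first, 'h' from second => "bh"
  Position 2: 'e' from first, 'f' from second => "ef"
  Position 3: 'd' from first, 'f' from second => "df"
  Position 4: 'a' from first, 'i' from second => "ai"
Result: dhbhefdfai

dhbhefdfai


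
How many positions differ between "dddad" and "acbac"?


Comparing "dddad" and "acbac" position by position:
  Position 0: 'd' vs 'a' => DIFFER
  Position 1: 'd' vs 'c' => DIFFER
  Position 2: 'd' vs 'b' => DIFFER
  Position 3: 'a' vs 'a' => same
  Position 4: 'd' vs 'c' => DIFFER
Positions that differ: 4

4


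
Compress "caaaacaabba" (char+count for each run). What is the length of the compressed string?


Input: caaaacaabba
Runs:
  'c' x 1 => "c1"
  'a' x 4 => "a4"
  'c' x 1 => "c1"
  'a' x 2 => "a2"
  'b' x 2 => "b2"
  'a' x 1 => "a1"
Compressed: "c1a4c1a2b2a1"
Compressed length: 12

12


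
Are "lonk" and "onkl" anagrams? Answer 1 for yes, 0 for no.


Strings: "lonk", "onkl"
Sorted first:  klno
Sorted second: klno
Sorted forms match => anagrams

1


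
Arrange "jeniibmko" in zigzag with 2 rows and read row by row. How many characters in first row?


Zigzag "jeniibmko" into 2 rows:
Placing characters:
  'j' => row 0
  'e' => row 1
  'n' => row 0
  'i' => row 1
  'i' => row 0
  'b' => row 1
  'm' => row 0
  'k' => row 1
  'o' => row 0
Rows:
  Row 0: "jnimo"
  Row 1: "eibk"
First row length: 5

5


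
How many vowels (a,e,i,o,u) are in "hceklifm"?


Input: hceklifm
Checking each character:
  'h' at position 0: consonant
  'c' at position 1: consonant
  'e' at position 2: vowel (running total: 1)
  'k' at position 3: consonant
  'l' at position 4: consonant
  'i' at position 5: vowel (running total: 2)
  'f' at position 6: consonant
  'm' at position 7: consonant
Total vowels: 2

2


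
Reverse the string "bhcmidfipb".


Input: bhcmidfipb
Reading characters right to left:
  Position 9: 'b'
  Position 8: 'p'
  Position 7: 'i'
  Position 6: 'f'
  Position 5: 'd'
  Position 4: 'i'
  Position 3: 'm'
  Position 2: 'c'
  Position 1: 'h'
  Position 0: 'b'
Reversed: bpifdimchb

bpifdimchb


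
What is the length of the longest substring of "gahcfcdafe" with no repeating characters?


Input: "gahcfcdafe"
Sliding window (track last position of each char):
  Position 0 ('g'): window [0,0] length 1 -- new best
  Position 1 ('a'): window [0,1] length 2 -- new best
  Position 2 ('h'): window [0,2] length 3 -- new best
  Position 3 ('c'): window [0,3] length 4 -- new best
  Position 4 ('f'): window [0,4] length 5 -- new best
  Position 5 ('c'): repeat (last at 3), move window start to 4
  Position 5 ('c'): window [4,5] length 2
  Position 6 ('d'): window [4,6] length 3
  Position 7 ('a'): window [4,7] length 4
  Position 8 ('f'): repeat (last at 4), move window start to 5
  Position 8 ('f'): window [5,8] length 4
  Position 9 ('e'): window [5,9] length 5
Longest substring with no repeats: "gahcf" with length 5

5


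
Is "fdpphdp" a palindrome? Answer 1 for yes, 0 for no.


Input: fdpphdp
Reversed: pdhppdf
  Compare pos 0 ('f') with pos 6 ('p'): MISMATCH
  Compare pos 1 ('d') with pos 5 ('d'): match
  Compare pos 2 ('p') with pos 4 ('h'): MISMATCH
Result: not a palindrome

0


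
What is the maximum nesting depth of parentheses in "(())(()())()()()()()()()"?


Input: "(())(()())()()()()()()()"
Tracking depth:
  Position 0 '(': depth becomes 1
  Position 1 '(': depth becomes 2
  Position 2 ')': depth becomes 1
  Position 3 ')': depth becomes 0
  Position 4 '(': depth becomes 1
  Position 5 '(': depth becomes 2
  Position 6 ')': depth becomes 1
  Position 7 '(': depth becomes 2
  Position 8 ')': depth becomes 1
  Position 9 ')': depth becomes 0
  Position 10 '(': depth becomes 1
  Position 11 ')': depth becomes 0
  Position 12 '(': depth becomes 1
  Position 13 ')': depth becomes 0
  Position 14 '(': depth becomes 1
  Position 15 ')': depth becomes 0
  Position 16 '(': depth becomes 1
  Position 17 ')': depth becomes 0
  Position 18 '(': depth becomes 1
  Position 19 ')': depth becomes 0
  Position 20 '(': depth becomes 1
  Position 21 ')': depth becomes 0
  Position 22 '(': depth becomes 1
  Position 23 ')': depth becomes 0
Maximum depth reached: 2

2


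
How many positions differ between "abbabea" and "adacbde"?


Comparing "abbabea" and "adacbde" position by position:
  Position 0: 'a' vs 'a' => same
  Position 1: 'b' vs 'd' => DIFFER
  Position 2: 'b' vs 'a' => DIFFER
  Position 3: 'a' vs 'c' => DIFFER
  Position 4: 'b' vs 'b' => same
  Position 5: 'e' vs 'd' => DIFFER
  Position 6: 'a' vs 'e' => DIFFER
Positions that differ: 5

5


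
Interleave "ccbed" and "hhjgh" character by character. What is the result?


Interleaving "ccbed" and "hhjgh":
  Position 0: 'c' from first, 'h' from second => "ch"
  Position 1: 'c' from first, 'h' from second => "ch"
  Position 2: 'b' from first, 'j' from second => "bj"
  Position 3: 'e' from first, 'g' from second => "eg"
  Position 4: 'd' from first, 'h' from second => "dh"
Result: chchbjegdh

chchbjegdh


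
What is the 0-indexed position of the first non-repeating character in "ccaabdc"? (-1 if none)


Input: ccaabdc
Character frequencies:
  'a': 2
  'b': 1
  'c': 3
  'd': 1
Scanning left to right for freq == 1:
  Position 0 ('c'): freq=3, skip
  Position 1 ('c'): freq=3, skip
  Position 2 ('a'): freq=2, skip
  Position 3 ('a'): freq=2, skip
  Position 4 ('b'): unique! => answer = 4

4


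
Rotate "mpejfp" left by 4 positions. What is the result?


Input: "mpejfp", rotate left by 4
First 4 characters: "mpej"
Remaining characters: "fp"
Concatenate remaining + first: "fp" + "mpej" = "fpmpej"

fpmpej


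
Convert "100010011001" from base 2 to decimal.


Input: "100010011001" in base 2
Positional expansion:
  Digit '1' (value 1) x 2^11 = 2048
  Digit '0' (value 0) x 2^10 = 0
  Digit '0' (value 0) x 2^9 = 0
  Digit '0' (value 0) x 2^8 = 0
  Digit '1' (value 1) x 2^7 = 128
  Digit '0' (value 0) x 2^6 = 0
  Digit '0' (value 0) x 2^5 = 0
  Digit '1' (value 1) x 2^4 = 16
  Digit '1' (value 1) x 2^3 = 8
  Digit '0' (value 0) x 2^2 = 0
  Digit '0' (value 0) x 2^1 = 0
  Digit '1' (value 1) x 2^0 = 1
Sum = 2201

2201


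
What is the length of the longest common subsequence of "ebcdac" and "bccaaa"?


LCS of "ebcdac" and "bccaaa"
DP table:
           b    c    c    a    a    a
      0    0    0    0    0    0    0
  e   0    0    0    0    0    0    0
  b   0    1    1    1    1    1    1
  c   0    1    2    2    2    2    2
  d   0    1    2    2    2    2    2
  a   0    1    2    2    3    3    3
  c   0    1    2    3    3    3    3
LCS length = dp[6][6] = 3

3


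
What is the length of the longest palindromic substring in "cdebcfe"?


Input: "cdebcfe"
Checking substrings for palindromes:
  No multi-char palindromic substrings found
Longest palindromic substring: "c" with length 1

1


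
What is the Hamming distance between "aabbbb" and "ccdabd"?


Comparing "aabbbb" and "ccdabd" position by position:
  Position 0: 'a' vs 'c' => differ
  Position 1: 'a' vs 'c' => differ
  Position 2: 'b' vs 'd' => differ
  Position 3: 'b' vs 'a' => differ
  Position 4: 'b' vs 'b' => same
  Position 5: 'b' vs 'd' => differ
Total differences (Hamming distance): 5

5


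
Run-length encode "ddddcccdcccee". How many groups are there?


Input: ddddcccdcccee
Scanning for consecutive runs:
  Group 1: 'd' x 4 (positions 0-3)
  Group 2: 'c' x 3 (positions 4-6)
  Group 3: 'd' x 1 (positions 7-7)
  Group 4: 'c' x 3 (positions 8-10)
  Group 5: 'e' x 2 (positions 11-12)
Total groups: 5

5


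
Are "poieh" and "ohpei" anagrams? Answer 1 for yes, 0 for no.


Strings: "poieh", "ohpei"
Sorted first:  ehiop
Sorted second: ehiop
Sorted forms match => anagrams

1


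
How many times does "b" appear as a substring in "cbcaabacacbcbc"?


Searching for "b" in "cbcaabacacbcbc"
Scanning each position:
  Position 0: "c" => no
  Position 1: "b" => MATCH
  Position 2: "c" => no
  Position 3: "a" => no
  Position 4: "a" => no
  Position 5: "b" => MATCH
  Position 6: "a" => no
  Position 7: "c" => no
  Position 8: "a" => no
  Position 9: "c" => no
  Position 10: "b" => MATCH
  Position 11: "c" => no
  Position 12: "b" => MATCH
  Position 13: "c" => no
Total occurrences: 4

4


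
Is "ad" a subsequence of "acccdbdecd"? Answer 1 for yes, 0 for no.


Check if "ad" is a subsequence of "acccdbdecd"
Greedy scan:
  Position 0 ('a'): matches sub[0] = 'a'
  Position 1 ('c'): no match needed
  Position 2 ('c'): no match needed
  Position 3 ('c'): no match needed
  Position 4 ('d'): matches sub[1] = 'd'
  Position 5 ('b'): no match needed
  Position 6 ('d'): no match needed
  Position 7 ('e'): no match needed
  Position 8 ('c'): no match needed
  Position 9 ('d'): no match needed
All 2 characters matched => is a subsequence

1


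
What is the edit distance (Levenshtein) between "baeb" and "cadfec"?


Computing edit distance: "baeb" -> "cadfec"
DP table:
           c    a    d    f    e    c
      0    1    2    3    4    5    6
  b   1    1    2    3    4    5    6
  a   2    2    1    2    3    4    5
  e   3    3    2    2    3    3    4
  b   4    4    3    3    3    4    4
Edit distance = dp[4][6] = 4

4


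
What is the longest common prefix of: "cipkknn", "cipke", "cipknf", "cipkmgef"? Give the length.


Words: cipkknn, cipke, cipknf, cipkmgef
  Position 0: all 'c' => match
  Position 1: all 'i' => match
  Position 2: all 'p' => match
  Position 3: all 'k' => match
  Position 4: ('k', 'e', 'n', 'm') => mismatch, stop
LCP = "cipk" (length 4)

4


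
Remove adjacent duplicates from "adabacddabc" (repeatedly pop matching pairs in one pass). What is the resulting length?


Input: adabacddabc
Stack-based adjacent duplicate removal:
  Read 'a': push. Stack: a
  Read 'd': push. Stack: ad
  Read 'a': push. Stack: ada
  Read 'b': push. Stack: adab
  Read 'a': push. Stack: adaba
  Read 'c': push. Stack: adabac
  Read 'd': push. Stack: adabacd
  Read 'd': matches stack top 'd' => pop. Stack: adabac
  Read 'a': push. Stack: adabaca
  Read 'b': push. Stack: adabacab
  Read 'c': push. Stack: adabacabc
Final stack: "adabacabc" (length 9)

9


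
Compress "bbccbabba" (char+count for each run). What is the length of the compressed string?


Input: bbccbabba
Runs:
  'b' x 2 => "b2"
  'c' x 2 => "c2"
  'b' x 1 => "b1"
  'a' x 1 => "a1"
  'b' x 2 => "b2"
  'a' x 1 => "a1"
Compressed: "b2c2b1a1b2a1"
Compressed length: 12

12


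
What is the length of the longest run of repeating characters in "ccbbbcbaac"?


Input: "ccbbbcbaac"
Scanning for longest run:
  Position 1 ('c'): continues run of 'c', length=2
  Position 2 ('b'): new char, reset run to 1
  Position 3 ('b'): continues run of 'b', length=2
  Position 4 ('b'): continues run of 'b', length=3
  Position 5 ('c'): new char, reset run to 1
  Position 6 ('b'): new char, reset run to 1
  Position 7 ('a'): new char, reset run to 1
  Position 8 ('a'): continues run of 'a', length=2
  Position 9 ('c'): new char, reset run to 1
Longest run: 'b' with length 3

3


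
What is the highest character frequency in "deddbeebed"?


Input: deddbeebed
Character counts:
  'b': 2
  'd': 4
  'e': 4
Maximum frequency: 4

4


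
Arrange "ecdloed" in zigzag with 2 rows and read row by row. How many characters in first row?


Zigzag "ecdloed" into 2 rows:
Placing characters:
  'e' => row 0
  'c' => row 1
  'd' => row 0
  'l' => row 1
  'o' => row 0
  'e' => row 1
  'd' => row 0
Rows:
  Row 0: "edod"
  Row 1: "cle"
First row length: 4

4


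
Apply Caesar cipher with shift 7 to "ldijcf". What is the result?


Caesar cipher: shift "ldijcf" by 7
  'l' (pos 11) + 7 = pos 18 = 's'
  'd' (pos 3) + 7 = pos 10 = 'k'
  'i' (pos 8) + 7 = pos 15 = 'p'
  'j' (pos 9) + 7 = pos 16 = 'q'
  'c' (pos 2) + 7 = pos 9 = 'j'
  'f' (pos 5) + 7 = pos 12 = 'm'
Result: skpqjm

skpqjm


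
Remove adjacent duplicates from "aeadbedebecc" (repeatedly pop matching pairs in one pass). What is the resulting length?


Input: aeadbedebecc
Stack-based adjacent duplicate removal:
  Read 'a': push. Stack: a
  Read 'e': push. Stack: ae
  Read 'a': push. Stack: aea
  Read 'd': push. Stack: aead
  Read 'b': push. Stack: aeadb
  Read 'e': push. Stack: aeadbe
  Read 'd': push. Stack: aeadbed
  Read 'e': push. Stack: aeadbede
  Read 'b': push. Stack: aeadbedeb
  Read 'e': push. Stack: aeadbedebe
  Read 'c': push. Stack: aeadbedebec
  Read 'c': matches stack top 'c' => pop. Stack: aeadbedebe
Final stack: "aeadbedebe" (length 10)

10


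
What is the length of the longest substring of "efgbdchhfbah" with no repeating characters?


Input: "efgbdchhfbah"
Sliding window (track last position of each char):
  Position 0 ('e'): window [0,0] length 1 -- new best
  Position 1 ('f'): window [0,1] length 2 -- new best
  Position 2 ('g'): window [0,2] length 3 -- new best
  Position 3 ('b'): window [0,3] length 4 -- new best
  Position 4 ('d'): window [0,4] length 5 -- new best
  Position 5 ('c'): window [0,5] length 6 -- new best
  Position 6 ('h'): window [0,6] length 7 -- new best
  Position 7 ('h'): repeat (last at 6), move window start to 7
  Position 7 ('h'): window [7,7] length 1
  Position 8 ('f'): window [7,8] length 2
  Position 9 ('b'): window [7,9] length 3
  Position 10 ('a'): window [7,10] length 4
  Position 11 ('h'): repeat (last at 7), move window start to 8
  Position 11 ('h'): window [8,11] length 4
Longest substring with no repeats: "efgbdch" with length 7

7


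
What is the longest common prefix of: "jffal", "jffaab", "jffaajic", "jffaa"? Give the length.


Words: jffal, jffaab, jffaajic, jffaa
  Position 0: all 'j' => match
  Position 1: all 'f' => match
  Position 2: all 'f' => match
  Position 3: all 'a' => match
  Position 4: ('l', 'a', 'a', 'a') => mismatch, stop
LCP = "jffa" (length 4)

4


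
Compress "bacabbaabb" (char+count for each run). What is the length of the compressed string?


Input: bacabbaabb
Runs:
  'b' x 1 => "b1"
  'a' x 1 => "a1"
  'c' x 1 => "c1"
  'a' x 1 => "a1"
  'b' x 2 => "b2"
  'a' x 2 => "a2"
  'b' x 2 => "b2"
Compressed: "b1a1c1a1b2a2b2"
Compressed length: 14

14


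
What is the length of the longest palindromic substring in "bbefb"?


Input: "bbefb"
Checking substrings for palindromes:
  [0:2] "bb" (len 2) => palindrome
Longest palindromic substring: "bb" with length 2

2


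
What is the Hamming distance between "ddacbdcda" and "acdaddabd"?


Comparing "ddacbdcda" and "acdaddabd" position by position:
  Position 0: 'd' vs 'a' => differ
  Position 1: 'd' vs 'c' => differ
  Position 2: 'a' vs 'd' => differ
  Position 3: 'c' vs 'a' => differ
  Position 4: 'b' vs 'd' => differ
  Position 5: 'd' vs 'd' => same
  Position 6: 'c' vs 'a' => differ
  Position 7: 'd' vs 'b' => differ
  Position 8: 'a' vs 'd' => differ
Total differences (Hamming distance): 8

8


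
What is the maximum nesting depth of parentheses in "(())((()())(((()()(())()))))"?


Input: "(())((()())(((()()(())()))))"
Tracking depth:
  Position 0 '(': depth becomes 1
  Position 1 '(': depth becomes 2
  Position 2 ')': depth becomes 1
  Position 3 ')': depth becomes 0
  Position 4 '(': depth becomes 1
  Position 5 '(': depth becomes 2
  Position 6 '(': depth becomes 3
  Position 7 ')': depth becomes 2
  Position 8 '(': depth becomes 3
  Position 9 ')': depth becomes 2
  Position 10 ')': depth becomes 1
  Position 11 '(': depth becomes 2
  Position 12 '(': depth becomes 3
  Position 13 '(': depth becomes 4
  Position 14 '(': depth becomes 5
  Position 15 ')': depth becomes 4
  Position 16 '(': depth becomes 5
  Position 17 ')': depth becomes 4
  Position 18 '(': depth becomes 5
  Position 19 '(': depth becomes 6
  Position 20 ')': depth becomes 5
  Position 21 ')': depth becomes 4
  Position 22 '(': depth becomes 5
  Position 23 ')': depth becomes 4
  Position 24 ')': depth becomes 3
  Position 25 ')': depth becomes 2
  Position 26 ')': depth becomes 1
  Position 27 ')': depth becomes 0
Maximum depth reached: 6

6
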